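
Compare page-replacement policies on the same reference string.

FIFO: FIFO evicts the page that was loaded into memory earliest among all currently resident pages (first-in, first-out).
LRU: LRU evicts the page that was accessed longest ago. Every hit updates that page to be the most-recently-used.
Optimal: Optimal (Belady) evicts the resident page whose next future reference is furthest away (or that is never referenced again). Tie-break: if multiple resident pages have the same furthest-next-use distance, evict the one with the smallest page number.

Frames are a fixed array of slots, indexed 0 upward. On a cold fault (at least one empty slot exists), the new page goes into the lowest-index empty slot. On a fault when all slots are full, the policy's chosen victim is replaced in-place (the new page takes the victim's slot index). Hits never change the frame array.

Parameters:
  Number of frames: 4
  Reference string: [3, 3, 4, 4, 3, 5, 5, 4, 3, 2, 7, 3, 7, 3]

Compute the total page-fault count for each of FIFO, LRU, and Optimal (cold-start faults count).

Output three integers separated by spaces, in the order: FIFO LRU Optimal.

--- FIFO ---
  step 0: ref 3 -> FAULT, frames=[3,-,-,-] (faults so far: 1)
  step 1: ref 3 -> HIT, frames=[3,-,-,-] (faults so far: 1)
  step 2: ref 4 -> FAULT, frames=[3,4,-,-] (faults so far: 2)
  step 3: ref 4 -> HIT, frames=[3,4,-,-] (faults so far: 2)
  step 4: ref 3 -> HIT, frames=[3,4,-,-] (faults so far: 2)
  step 5: ref 5 -> FAULT, frames=[3,4,5,-] (faults so far: 3)
  step 6: ref 5 -> HIT, frames=[3,4,5,-] (faults so far: 3)
  step 7: ref 4 -> HIT, frames=[3,4,5,-] (faults so far: 3)
  step 8: ref 3 -> HIT, frames=[3,4,5,-] (faults so far: 3)
  step 9: ref 2 -> FAULT, frames=[3,4,5,2] (faults so far: 4)
  step 10: ref 7 -> FAULT, evict 3, frames=[7,4,5,2] (faults so far: 5)
  step 11: ref 3 -> FAULT, evict 4, frames=[7,3,5,2] (faults so far: 6)
  step 12: ref 7 -> HIT, frames=[7,3,5,2] (faults so far: 6)
  step 13: ref 3 -> HIT, frames=[7,3,5,2] (faults so far: 6)
  FIFO total faults: 6
--- LRU ---
  step 0: ref 3 -> FAULT, frames=[3,-,-,-] (faults so far: 1)
  step 1: ref 3 -> HIT, frames=[3,-,-,-] (faults so far: 1)
  step 2: ref 4 -> FAULT, frames=[3,4,-,-] (faults so far: 2)
  step 3: ref 4 -> HIT, frames=[3,4,-,-] (faults so far: 2)
  step 4: ref 3 -> HIT, frames=[3,4,-,-] (faults so far: 2)
  step 5: ref 5 -> FAULT, frames=[3,4,5,-] (faults so far: 3)
  step 6: ref 5 -> HIT, frames=[3,4,5,-] (faults so far: 3)
  step 7: ref 4 -> HIT, frames=[3,4,5,-] (faults so far: 3)
  step 8: ref 3 -> HIT, frames=[3,4,5,-] (faults so far: 3)
  step 9: ref 2 -> FAULT, frames=[3,4,5,2] (faults so far: 4)
  step 10: ref 7 -> FAULT, evict 5, frames=[3,4,7,2] (faults so far: 5)
  step 11: ref 3 -> HIT, frames=[3,4,7,2] (faults so far: 5)
  step 12: ref 7 -> HIT, frames=[3,4,7,2] (faults so far: 5)
  step 13: ref 3 -> HIT, frames=[3,4,7,2] (faults so far: 5)
  LRU total faults: 5
--- Optimal ---
  step 0: ref 3 -> FAULT, frames=[3,-,-,-] (faults so far: 1)
  step 1: ref 3 -> HIT, frames=[3,-,-,-] (faults so far: 1)
  step 2: ref 4 -> FAULT, frames=[3,4,-,-] (faults so far: 2)
  step 3: ref 4 -> HIT, frames=[3,4,-,-] (faults so far: 2)
  step 4: ref 3 -> HIT, frames=[3,4,-,-] (faults so far: 2)
  step 5: ref 5 -> FAULT, frames=[3,4,5,-] (faults so far: 3)
  step 6: ref 5 -> HIT, frames=[3,4,5,-] (faults so far: 3)
  step 7: ref 4 -> HIT, frames=[3,4,5,-] (faults so far: 3)
  step 8: ref 3 -> HIT, frames=[3,4,5,-] (faults so far: 3)
  step 9: ref 2 -> FAULT, frames=[3,4,5,2] (faults so far: 4)
  step 10: ref 7 -> FAULT, evict 2, frames=[3,4,5,7] (faults so far: 5)
  step 11: ref 3 -> HIT, frames=[3,4,5,7] (faults so far: 5)
  step 12: ref 7 -> HIT, frames=[3,4,5,7] (faults so far: 5)
  step 13: ref 3 -> HIT, frames=[3,4,5,7] (faults so far: 5)
  Optimal total faults: 5

Answer: 6 5 5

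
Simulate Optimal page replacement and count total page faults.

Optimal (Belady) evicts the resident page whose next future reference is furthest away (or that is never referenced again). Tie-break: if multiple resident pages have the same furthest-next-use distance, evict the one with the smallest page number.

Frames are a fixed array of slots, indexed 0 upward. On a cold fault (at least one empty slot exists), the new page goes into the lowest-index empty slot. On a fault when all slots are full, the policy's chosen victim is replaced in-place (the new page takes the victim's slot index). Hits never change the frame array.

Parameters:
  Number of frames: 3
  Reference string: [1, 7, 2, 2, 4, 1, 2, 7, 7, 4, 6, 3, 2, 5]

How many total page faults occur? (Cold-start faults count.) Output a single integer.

Step 0: ref 1 → FAULT, frames=[1,-,-]
Step 1: ref 7 → FAULT, frames=[1,7,-]
Step 2: ref 2 → FAULT, frames=[1,7,2]
Step 3: ref 2 → HIT, frames=[1,7,2]
Step 4: ref 4 → FAULT (evict 7), frames=[1,4,2]
Step 5: ref 1 → HIT, frames=[1,4,2]
Step 6: ref 2 → HIT, frames=[1,4,2]
Step 7: ref 7 → FAULT (evict 1), frames=[7,4,2]
Step 8: ref 7 → HIT, frames=[7,4,2]
Step 9: ref 4 → HIT, frames=[7,4,2]
Step 10: ref 6 → FAULT (evict 4), frames=[7,6,2]
Step 11: ref 3 → FAULT (evict 6), frames=[7,3,2]
Step 12: ref 2 → HIT, frames=[7,3,2]
Step 13: ref 5 → FAULT (evict 2), frames=[7,3,5]
Total faults: 8

Answer: 8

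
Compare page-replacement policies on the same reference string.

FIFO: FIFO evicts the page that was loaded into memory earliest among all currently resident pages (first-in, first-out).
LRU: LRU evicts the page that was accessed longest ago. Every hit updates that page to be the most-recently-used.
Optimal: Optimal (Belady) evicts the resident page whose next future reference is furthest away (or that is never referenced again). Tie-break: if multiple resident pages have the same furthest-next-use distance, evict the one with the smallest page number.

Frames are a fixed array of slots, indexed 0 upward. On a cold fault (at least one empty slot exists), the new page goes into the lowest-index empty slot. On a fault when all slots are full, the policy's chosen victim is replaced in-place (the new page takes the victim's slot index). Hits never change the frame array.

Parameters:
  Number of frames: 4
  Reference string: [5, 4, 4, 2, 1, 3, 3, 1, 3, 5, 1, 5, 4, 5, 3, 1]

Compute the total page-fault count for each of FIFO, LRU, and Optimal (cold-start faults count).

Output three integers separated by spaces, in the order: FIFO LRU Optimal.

Answer: 7 7 5

Derivation:
--- FIFO ---
  step 0: ref 5 -> FAULT, frames=[5,-,-,-] (faults so far: 1)
  step 1: ref 4 -> FAULT, frames=[5,4,-,-] (faults so far: 2)
  step 2: ref 4 -> HIT, frames=[5,4,-,-] (faults so far: 2)
  step 3: ref 2 -> FAULT, frames=[5,4,2,-] (faults so far: 3)
  step 4: ref 1 -> FAULT, frames=[5,4,2,1] (faults so far: 4)
  step 5: ref 3 -> FAULT, evict 5, frames=[3,4,2,1] (faults so far: 5)
  step 6: ref 3 -> HIT, frames=[3,4,2,1] (faults so far: 5)
  step 7: ref 1 -> HIT, frames=[3,4,2,1] (faults so far: 5)
  step 8: ref 3 -> HIT, frames=[3,4,2,1] (faults so far: 5)
  step 9: ref 5 -> FAULT, evict 4, frames=[3,5,2,1] (faults so far: 6)
  step 10: ref 1 -> HIT, frames=[3,5,2,1] (faults so far: 6)
  step 11: ref 5 -> HIT, frames=[3,5,2,1] (faults so far: 6)
  step 12: ref 4 -> FAULT, evict 2, frames=[3,5,4,1] (faults so far: 7)
  step 13: ref 5 -> HIT, frames=[3,5,4,1] (faults so far: 7)
  step 14: ref 3 -> HIT, frames=[3,5,4,1] (faults so far: 7)
  step 15: ref 1 -> HIT, frames=[3,5,4,1] (faults so far: 7)
  FIFO total faults: 7
--- LRU ---
  step 0: ref 5 -> FAULT, frames=[5,-,-,-] (faults so far: 1)
  step 1: ref 4 -> FAULT, frames=[5,4,-,-] (faults so far: 2)
  step 2: ref 4 -> HIT, frames=[5,4,-,-] (faults so far: 2)
  step 3: ref 2 -> FAULT, frames=[5,4,2,-] (faults so far: 3)
  step 4: ref 1 -> FAULT, frames=[5,4,2,1] (faults so far: 4)
  step 5: ref 3 -> FAULT, evict 5, frames=[3,4,2,1] (faults so far: 5)
  step 6: ref 3 -> HIT, frames=[3,4,2,1] (faults so far: 5)
  step 7: ref 1 -> HIT, frames=[3,4,2,1] (faults so far: 5)
  step 8: ref 3 -> HIT, frames=[3,4,2,1] (faults so far: 5)
  step 9: ref 5 -> FAULT, evict 4, frames=[3,5,2,1] (faults so far: 6)
  step 10: ref 1 -> HIT, frames=[3,5,2,1] (faults so far: 6)
  step 11: ref 5 -> HIT, frames=[3,5,2,1] (faults so far: 6)
  step 12: ref 4 -> FAULT, evict 2, frames=[3,5,4,1] (faults so far: 7)
  step 13: ref 5 -> HIT, frames=[3,5,4,1] (faults so far: 7)
  step 14: ref 3 -> HIT, frames=[3,5,4,1] (faults so far: 7)
  step 15: ref 1 -> HIT, frames=[3,5,4,1] (faults so far: 7)
  LRU total faults: 7
--- Optimal ---
  step 0: ref 5 -> FAULT, frames=[5,-,-,-] (faults so far: 1)
  step 1: ref 4 -> FAULT, frames=[5,4,-,-] (faults so far: 2)
  step 2: ref 4 -> HIT, frames=[5,4,-,-] (faults so far: 2)
  step 3: ref 2 -> FAULT, frames=[5,4,2,-] (faults so far: 3)
  step 4: ref 1 -> FAULT, frames=[5,4,2,1] (faults so far: 4)
  step 5: ref 3 -> FAULT, evict 2, frames=[5,4,3,1] (faults so far: 5)
  step 6: ref 3 -> HIT, frames=[5,4,3,1] (faults so far: 5)
  step 7: ref 1 -> HIT, frames=[5,4,3,1] (faults so far: 5)
  step 8: ref 3 -> HIT, frames=[5,4,3,1] (faults so far: 5)
  step 9: ref 5 -> HIT, frames=[5,4,3,1] (faults so far: 5)
  step 10: ref 1 -> HIT, frames=[5,4,3,1] (faults so far: 5)
  step 11: ref 5 -> HIT, frames=[5,4,3,1] (faults so far: 5)
  step 12: ref 4 -> HIT, frames=[5,4,3,1] (faults so far: 5)
  step 13: ref 5 -> HIT, frames=[5,4,3,1] (faults so far: 5)
  step 14: ref 3 -> HIT, frames=[5,4,3,1] (faults so far: 5)
  step 15: ref 1 -> HIT, frames=[5,4,3,1] (faults so far: 5)
  Optimal total faults: 5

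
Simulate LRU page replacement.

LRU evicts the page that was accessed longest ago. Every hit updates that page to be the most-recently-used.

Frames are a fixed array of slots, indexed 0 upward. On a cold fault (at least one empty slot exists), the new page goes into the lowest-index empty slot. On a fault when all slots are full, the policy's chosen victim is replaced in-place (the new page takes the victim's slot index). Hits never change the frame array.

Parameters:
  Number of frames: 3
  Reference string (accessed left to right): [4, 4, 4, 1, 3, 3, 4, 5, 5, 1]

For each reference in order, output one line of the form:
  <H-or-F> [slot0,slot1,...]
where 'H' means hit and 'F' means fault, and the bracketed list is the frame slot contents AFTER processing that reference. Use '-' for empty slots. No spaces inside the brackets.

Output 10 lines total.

F [4,-,-]
H [4,-,-]
H [4,-,-]
F [4,1,-]
F [4,1,3]
H [4,1,3]
H [4,1,3]
F [4,5,3]
H [4,5,3]
F [4,5,1]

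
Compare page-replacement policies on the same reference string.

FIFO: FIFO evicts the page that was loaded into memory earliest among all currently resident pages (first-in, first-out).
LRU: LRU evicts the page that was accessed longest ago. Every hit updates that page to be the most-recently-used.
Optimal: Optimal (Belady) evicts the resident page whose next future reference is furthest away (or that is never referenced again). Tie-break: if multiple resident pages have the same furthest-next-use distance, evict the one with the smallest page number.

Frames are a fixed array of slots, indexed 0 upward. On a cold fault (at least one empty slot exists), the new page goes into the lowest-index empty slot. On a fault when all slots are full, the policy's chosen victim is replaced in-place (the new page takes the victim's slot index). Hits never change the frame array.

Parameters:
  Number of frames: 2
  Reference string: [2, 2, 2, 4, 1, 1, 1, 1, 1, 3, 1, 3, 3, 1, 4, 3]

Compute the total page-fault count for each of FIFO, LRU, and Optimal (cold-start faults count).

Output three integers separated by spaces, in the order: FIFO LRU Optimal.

--- FIFO ---
  step 0: ref 2 -> FAULT, frames=[2,-] (faults so far: 1)
  step 1: ref 2 -> HIT, frames=[2,-] (faults so far: 1)
  step 2: ref 2 -> HIT, frames=[2,-] (faults so far: 1)
  step 3: ref 4 -> FAULT, frames=[2,4] (faults so far: 2)
  step 4: ref 1 -> FAULT, evict 2, frames=[1,4] (faults so far: 3)
  step 5: ref 1 -> HIT, frames=[1,4] (faults so far: 3)
  step 6: ref 1 -> HIT, frames=[1,4] (faults so far: 3)
  step 7: ref 1 -> HIT, frames=[1,4] (faults so far: 3)
  step 8: ref 1 -> HIT, frames=[1,4] (faults so far: 3)
  step 9: ref 3 -> FAULT, evict 4, frames=[1,3] (faults so far: 4)
  step 10: ref 1 -> HIT, frames=[1,3] (faults so far: 4)
  step 11: ref 3 -> HIT, frames=[1,3] (faults so far: 4)
  step 12: ref 3 -> HIT, frames=[1,3] (faults so far: 4)
  step 13: ref 1 -> HIT, frames=[1,3] (faults so far: 4)
  step 14: ref 4 -> FAULT, evict 1, frames=[4,3] (faults so far: 5)
  step 15: ref 3 -> HIT, frames=[4,3] (faults so far: 5)
  FIFO total faults: 5
--- LRU ---
  step 0: ref 2 -> FAULT, frames=[2,-] (faults so far: 1)
  step 1: ref 2 -> HIT, frames=[2,-] (faults so far: 1)
  step 2: ref 2 -> HIT, frames=[2,-] (faults so far: 1)
  step 3: ref 4 -> FAULT, frames=[2,4] (faults so far: 2)
  step 4: ref 1 -> FAULT, evict 2, frames=[1,4] (faults so far: 3)
  step 5: ref 1 -> HIT, frames=[1,4] (faults so far: 3)
  step 6: ref 1 -> HIT, frames=[1,4] (faults so far: 3)
  step 7: ref 1 -> HIT, frames=[1,4] (faults so far: 3)
  step 8: ref 1 -> HIT, frames=[1,4] (faults so far: 3)
  step 9: ref 3 -> FAULT, evict 4, frames=[1,3] (faults so far: 4)
  step 10: ref 1 -> HIT, frames=[1,3] (faults so far: 4)
  step 11: ref 3 -> HIT, frames=[1,3] (faults so far: 4)
  step 12: ref 3 -> HIT, frames=[1,3] (faults so far: 4)
  step 13: ref 1 -> HIT, frames=[1,3] (faults so far: 4)
  step 14: ref 4 -> FAULT, evict 3, frames=[1,4] (faults so far: 5)
  step 15: ref 3 -> FAULT, evict 1, frames=[3,4] (faults so far: 6)
  LRU total faults: 6
--- Optimal ---
  step 0: ref 2 -> FAULT, frames=[2,-] (faults so far: 1)
  step 1: ref 2 -> HIT, frames=[2,-] (faults so far: 1)
  step 2: ref 2 -> HIT, frames=[2,-] (faults so far: 1)
  step 3: ref 4 -> FAULT, frames=[2,4] (faults so far: 2)
  step 4: ref 1 -> FAULT, evict 2, frames=[1,4] (faults so far: 3)
  step 5: ref 1 -> HIT, frames=[1,4] (faults so far: 3)
  step 6: ref 1 -> HIT, frames=[1,4] (faults so far: 3)
  step 7: ref 1 -> HIT, frames=[1,4] (faults so far: 3)
  step 8: ref 1 -> HIT, frames=[1,4] (faults so far: 3)
  step 9: ref 3 -> FAULT, evict 4, frames=[1,3] (faults so far: 4)
  step 10: ref 1 -> HIT, frames=[1,3] (faults so far: 4)
  step 11: ref 3 -> HIT, frames=[1,3] (faults so far: 4)
  step 12: ref 3 -> HIT, frames=[1,3] (faults so far: 4)
  step 13: ref 1 -> HIT, frames=[1,3] (faults so far: 4)
  step 14: ref 4 -> FAULT, evict 1, frames=[4,3] (faults so far: 5)
  step 15: ref 3 -> HIT, frames=[4,3] (faults so far: 5)
  Optimal total faults: 5

Answer: 5 6 5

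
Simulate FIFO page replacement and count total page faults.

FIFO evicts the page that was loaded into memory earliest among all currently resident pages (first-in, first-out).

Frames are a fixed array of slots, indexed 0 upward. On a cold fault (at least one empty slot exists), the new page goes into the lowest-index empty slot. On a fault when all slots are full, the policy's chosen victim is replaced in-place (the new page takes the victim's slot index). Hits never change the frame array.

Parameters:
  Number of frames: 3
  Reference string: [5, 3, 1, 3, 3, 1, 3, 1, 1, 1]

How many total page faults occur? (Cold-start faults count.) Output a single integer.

Step 0: ref 5 → FAULT, frames=[5,-,-]
Step 1: ref 3 → FAULT, frames=[5,3,-]
Step 2: ref 1 → FAULT, frames=[5,3,1]
Step 3: ref 3 → HIT, frames=[5,3,1]
Step 4: ref 3 → HIT, frames=[5,3,1]
Step 5: ref 1 → HIT, frames=[5,3,1]
Step 6: ref 3 → HIT, frames=[5,3,1]
Step 7: ref 1 → HIT, frames=[5,3,1]
Step 8: ref 1 → HIT, frames=[5,3,1]
Step 9: ref 1 → HIT, frames=[5,3,1]
Total faults: 3

Answer: 3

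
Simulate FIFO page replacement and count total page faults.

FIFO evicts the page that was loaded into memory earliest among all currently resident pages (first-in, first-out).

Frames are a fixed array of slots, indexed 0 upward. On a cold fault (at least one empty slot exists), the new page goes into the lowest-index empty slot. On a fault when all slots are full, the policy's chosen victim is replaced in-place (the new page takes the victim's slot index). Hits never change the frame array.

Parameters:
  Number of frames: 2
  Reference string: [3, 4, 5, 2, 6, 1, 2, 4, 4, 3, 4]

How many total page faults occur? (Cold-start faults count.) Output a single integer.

Answer: 9

Derivation:
Step 0: ref 3 → FAULT, frames=[3,-]
Step 1: ref 4 → FAULT, frames=[3,4]
Step 2: ref 5 → FAULT (evict 3), frames=[5,4]
Step 3: ref 2 → FAULT (evict 4), frames=[5,2]
Step 4: ref 6 → FAULT (evict 5), frames=[6,2]
Step 5: ref 1 → FAULT (evict 2), frames=[6,1]
Step 6: ref 2 → FAULT (evict 6), frames=[2,1]
Step 7: ref 4 → FAULT (evict 1), frames=[2,4]
Step 8: ref 4 → HIT, frames=[2,4]
Step 9: ref 3 → FAULT (evict 2), frames=[3,4]
Step 10: ref 4 → HIT, frames=[3,4]
Total faults: 9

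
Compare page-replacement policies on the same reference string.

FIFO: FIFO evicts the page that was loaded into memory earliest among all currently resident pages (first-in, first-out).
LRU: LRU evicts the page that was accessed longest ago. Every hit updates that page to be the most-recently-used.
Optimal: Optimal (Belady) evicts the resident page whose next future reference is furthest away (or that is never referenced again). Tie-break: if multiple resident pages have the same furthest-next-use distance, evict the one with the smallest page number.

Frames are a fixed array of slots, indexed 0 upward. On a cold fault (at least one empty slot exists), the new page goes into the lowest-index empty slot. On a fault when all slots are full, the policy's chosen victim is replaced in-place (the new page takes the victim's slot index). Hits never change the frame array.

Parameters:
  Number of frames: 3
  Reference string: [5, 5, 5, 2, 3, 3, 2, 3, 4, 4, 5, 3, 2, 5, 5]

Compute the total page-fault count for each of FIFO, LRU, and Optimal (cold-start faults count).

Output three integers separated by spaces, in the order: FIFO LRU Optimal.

--- FIFO ---
  step 0: ref 5 -> FAULT, frames=[5,-,-] (faults so far: 1)
  step 1: ref 5 -> HIT, frames=[5,-,-] (faults so far: 1)
  step 2: ref 5 -> HIT, frames=[5,-,-] (faults so far: 1)
  step 3: ref 2 -> FAULT, frames=[5,2,-] (faults so far: 2)
  step 4: ref 3 -> FAULT, frames=[5,2,3] (faults so far: 3)
  step 5: ref 3 -> HIT, frames=[5,2,3] (faults so far: 3)
  step 6: ref 2 -> HIT, frames=[5,2,3] (faults so far: 3)
  step 7: ref 3 -> HIT, frames=[5,2,3] (faults so far: 3)
  step 8: ref 4 -> FAULT, evict 5, frames=[4,2,3] (faults so far: 4)
  step 9: ref 4 -> HIT, frames=[4,2,3] (faults so far: 4)
  step 10: ref 5 -> FAULT, evict 2, frames=[4,5,3] (faults so far: 5)
  step 11: ref 3 -> HIT, frames=[4,5,3] (faults so far: 5)
  step 12: ref 2 -> FAULT, evict 3, frames=[4,5,2] (faults so far: 6)
  step 13: ref 5 -> HIT, frames=[4,5,2] (faults so far: 6)
  step 14: ref 5 -> HIT, frames=[4,5,2] (faults so far: 6)
  FIFO total faults: 6
--- LRU ---
  step 0: ref 5 -> FAULT, frames=[5,-,-] (faults so far: 1)
  step 1: ref 5 -> HIT, frames=[5,-,-] (faults so far: 1)
  step 2: ref 5 -> HIT, frames=[5,-,-] (faults so far: 1)
  step 3: ref 2 -> FAULT, frames=[5,2,-] (faults so far: 2)
  step 4: ref 3 -> FAULT, frames=[5,2,3] (faults so far: 3)
  step 5: ref 3 -> HIT, frames=[5,2,3] (faults so far: 3)
  step 6: ref 2 -> HIT, frames=[5,2,3] (faults so far: 3)
  step 7: ref 3 -> HIT, frames=[5,2,3] (faults so far: 3)
  step 8: ref 4 -> FAULT, evict 5, frames=[4,2,3] (faults so far: 4)
  step 9: ref 4 -> HIT, frames=[4,2,3] (faults so far: 4)
  step 10: ref 5 -> FAULT, evict 2, frames=[4,5,3] (faults so far: 5)
  step 11: ref 3 -> HIT, frames=[4,5,3] (faults so far: 5)
  step 12: ref 2 -> FAULT, evict 4, frames=[2,5,3] (faults so far: 6)
  step 13: ref 5 -> HIT, frames=[2,5,3] (faults so far: 6)
  step 14: ref 5 -> HIT, frames=[2,5,3] (faults so far: 6)
  LRU total faults: 6
--- Optimal ---
  step 0: ref 5 -> FAULT, frames=[5,-,-] (faults so far: 1)
  step 1: ref 5 -> HIT, frames=[5,-,-] (faults so far: 1)
  step 2: ref 5 -> HIT, frames=[5,-,-] (faults so far: 1)
  step 3: ref 2 -> FAULT, frames=[5,2,-] (faults so far: 2)
  step 4: ref 3 -> FAULT, frames=[5,2,3] (faults so far: 3)
  step 5: ref 3 -> HIT, frames=[5,2,3] (faults so far: 3)
  step 6: ref 2 -> HIT, frames=[5,2,3] (faults so far: 3)
  step 7: ref 3 -> HIT, frames=[5,2,3] (faults so far: 3)
  step 8: ref 4 -> FAULT, evict 2, frames=[5,4,3] (faults so far: 4)
  step 9: ref 4 -> HIT, frames=[5,4,3] (faults so far: 4)
  step 10: ref 5 -> HIT, frames=[5,4,3] (faults so far: 4)
  step 11: ref 3 -> HIT, frames=[5,4,3] (faults so far: 4)
  step 12: ref 2 -> FAULT, evict 3, frames=[5,4,2] (faults so far: 5)
  step 13: ref 5 -> HIT, frames=[5,4,2] (faults so far: 5)
  step 14: ref 5 -> HIT, frames=[5,4,2] (faults so far: 5)
  Optimal total faults: 5

Answer: 6 6 5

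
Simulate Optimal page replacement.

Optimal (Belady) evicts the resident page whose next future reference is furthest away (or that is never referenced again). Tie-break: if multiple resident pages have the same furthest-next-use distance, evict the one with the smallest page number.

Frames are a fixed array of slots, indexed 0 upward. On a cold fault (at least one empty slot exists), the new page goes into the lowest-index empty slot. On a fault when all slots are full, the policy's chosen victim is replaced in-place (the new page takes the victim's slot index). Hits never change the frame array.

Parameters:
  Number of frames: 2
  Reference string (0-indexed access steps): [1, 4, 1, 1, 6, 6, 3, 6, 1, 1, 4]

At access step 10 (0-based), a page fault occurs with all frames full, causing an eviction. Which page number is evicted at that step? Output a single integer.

Step 0: ref 1 -> FAULT, frames=[1,-]
Step 1: ref 4 -> FAULT, frames=[1,4]
Step 2: ref 1 -> HIT, frames=[1,4]
Step 3: ref 1 -> HIT, frames=[1,4]
Step 4: ref 6 -> FAULT, evict 4, frames=[1,6]
Step 5: ref 6 -> HIT, frames=[1,6]
Step 6: ref 3 -> FAULT, evict 1, frames=[3,6]
Step 7: ref 6 -> HIT, frames=[3,6]
Step 8: ref 1 -> FAULT, evict 3, frames=[1,6]
Step 9: ref 1 -> HIT, frames=[1,6]
Step 10: ref 4 -> FAULT, evict 1, frames=[4,6]
At step 10: evicted page 1

Answer: 1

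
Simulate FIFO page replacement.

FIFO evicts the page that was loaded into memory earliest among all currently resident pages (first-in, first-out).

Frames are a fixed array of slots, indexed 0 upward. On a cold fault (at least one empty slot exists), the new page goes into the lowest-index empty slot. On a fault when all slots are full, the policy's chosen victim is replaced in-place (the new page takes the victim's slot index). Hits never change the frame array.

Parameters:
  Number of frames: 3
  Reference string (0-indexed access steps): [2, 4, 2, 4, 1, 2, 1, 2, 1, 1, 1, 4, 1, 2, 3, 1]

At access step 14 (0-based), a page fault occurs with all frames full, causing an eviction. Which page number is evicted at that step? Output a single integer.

Step 0: ref 2 -> FAULT, frames=[2,-,-]
Step 1: ref 4 -> FAULT, frames=[2,4,-]
Step 2: ref 2 -> HIT, frames=[2,4,-]
Step 3: ref 4 -> HIT, frames=[2,4,-]
Step 4: ref 1 -> FAULT, frames=[2,4,1]
Step 5: ref 2 -> HIT, frames=[2,4,1]
Step 6: ref 1 -> HIT, frames=[2,4,1]
Step 7: ref 2 -> HIT, frames=[2,4,1]
Step 8: ref 1 -> HIT, frames=[2,4,1]
Step 9: ref 1 -> HIT, frames=[2,4,1]
Step 10: ref 1 -> HIT, frames=[2,4,1]
Step 11: ref 4 -> HIT, frames=[2,4,1]
Step 12: ref 1 -> HIT, frames=[2,4,1]
Step 13: ref 2 -> HIT, frames=[2,4,1]
Step 14: ref 3 -> FAULT, evict 2, frames=[3,4,1]
At step 14: evicted page 2

Answer: 2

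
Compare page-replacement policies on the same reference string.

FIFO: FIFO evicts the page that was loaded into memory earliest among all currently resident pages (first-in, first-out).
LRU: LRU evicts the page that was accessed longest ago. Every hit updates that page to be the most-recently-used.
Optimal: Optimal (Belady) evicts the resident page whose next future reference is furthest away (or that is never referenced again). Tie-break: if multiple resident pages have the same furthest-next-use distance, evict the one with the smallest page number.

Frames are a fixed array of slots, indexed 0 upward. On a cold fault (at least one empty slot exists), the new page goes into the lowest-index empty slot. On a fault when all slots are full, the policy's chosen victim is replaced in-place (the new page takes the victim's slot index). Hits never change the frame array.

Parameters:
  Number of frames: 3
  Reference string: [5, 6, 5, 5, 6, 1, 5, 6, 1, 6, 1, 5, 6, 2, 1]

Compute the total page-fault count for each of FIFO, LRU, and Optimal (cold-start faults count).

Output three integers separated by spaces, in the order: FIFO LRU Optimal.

Answer: 4 5 4

Derivation:
--- FIFO ---
  step 0: ref 5 -> FAULT, frames=[5,-,-] (faults so far: 1)
  step 1: ref 6 -> FAULT, frames=[5,6,-] (faults so far: 2)
  step 2: ref 5 -> HIT, frames=[5,6,-] (faults so far: 2)
  step 3: ref 5 -> HIT, frames=[5,6,-] (faults so far: 2)
  step 4: ref 6 -> HIT, frames=[5,6,-] (faults so far: 2)
  step 5: ref 1 -> FAULT, frames=[5,6,1] (faults so far: 3)
  step 6: ref 5 -> HIT, frames=[5,6,1] (faults so far: 3)
  step 7: ref 6 -> HIT, frames=[5,6,1] (faults so far: 3)
  step 8: ref 1 -> HIT, frames=[5,6,1] (faults so far: 3)
  step 9: ref 6 -> HIT, frames=[5,6,1] (faults so far: 3)
  step 10: ref 1 -> HIT, frames=[5,6,1] (faults so far: 3)
  step 11: ref 5 -> HIT, frames=[5,6,1] (faults so far: 3)
  step 12: ref 6 -> HIT, frames=[5,6,1] (faults so far: 3)
  step 13: ref 2 -> FAULT, evict 5, frames=[2,6,1] (faults so far: 4)
  step 14: ref 1 -> HIT, frames=[2,6,1] (faults so far: 4)
  FIFO total faults: 4
--- LRU ---
  step 0: ref 5 -> FAULT, frames=[5,-,-] (faults so far: 1)
  step 1: ref 6 -> FAULT, frames=[5,6,-] (faults so far: 2)
  step 2: ref 5 -> HIT, frames=[5,6,-] (faults so far: 2)
  step 3: ref 5 -> HIT, frames=[5,6,-] (faults so far: 2)
  step 4: ref 6 -> HIT, frames=[5,6,-] (faults so far: 2)
  step 5: ref 1 -> FAULT, frames=[5,6,1] (faults so far: 3)
  step 6: ref 5 -> HIT, frames=[5,6,1] (faults so far: 3)
  step 7: ref 6 -> HIT, frames=[5,6,1] (faults so far: 3)
  step 8: ref 1 -> HIT, frames=[5,6,1] (faults so far: 3)
  step 9: ref 6 -> HIT, frames=[5,6,1] (faults so far: 3)
  step 10: ref 1 -> HIT, frames=[5,6,1] (faults so far: 3)
  step 11: ref 5 -> HIT, frames=[5,6,1] (faults so far: 3)
  step 12: ref 6 -> HIT, frames=[5,6,1] (faults so far: 3)
  step 13: ref 2 -> FAULT, evict 1, frames=[5,6,2] (faults so far: 4)
  step 14: ref 1 -> FAULT, evict 5, frames=[1,6,2] (faults so far: 5)
  LRU total faults: 5
--- Optimal ---
  step 0: ref 5 -> FAULT, frames=[5,-,-] (faults so far: 1)
  step 1: ref 6 -> FAULT, frames=[5,6,-] (faults so far: 2)
  step 2: ref 5 -> HIT, frames=[5,6,-] (faults so far: 2)
  step 3: ref 5 -> HIT, frames=[5,6,-] (faults so far: 2)
  step 4: ref 6 -> HIT, frames=[5,6,-] (faults so far: 2)
  step 5: ref 1 -> FAULT, frames=[5,6,1] (faults so far: 3)
  step 6: ref 5 -> HIT, frames=[5,6,1] (faults so far: 3)
  step 7: ref 6 -> HIT, frames=[5,6,1] (faults so far: 3)
  step 8: ref 1 -> HIT, frames=[5,6,1] (faults so far: 3)
  step 9: ref 6 -> HIT, frames=[5,6,1] (faults so far: 3)
  step 10: ref 1 -> HIT, frames=[5,6,1] (faults so far: 3)
  step 11: ref 5 -> HIT, frames=[5,6,1] (faults so far: 3)
  step 12: ref 6 -> HIT, frames=[5,6,1] (faults so far: 3)
  step 13: ref 2 -> FAULT, evict 5, frames=[2,6,1] (faults so far: 4)
  step 14: ref 1 -> HIT, frames=[2,6,1] (faults so far: 4)
  Optimal total faults: 4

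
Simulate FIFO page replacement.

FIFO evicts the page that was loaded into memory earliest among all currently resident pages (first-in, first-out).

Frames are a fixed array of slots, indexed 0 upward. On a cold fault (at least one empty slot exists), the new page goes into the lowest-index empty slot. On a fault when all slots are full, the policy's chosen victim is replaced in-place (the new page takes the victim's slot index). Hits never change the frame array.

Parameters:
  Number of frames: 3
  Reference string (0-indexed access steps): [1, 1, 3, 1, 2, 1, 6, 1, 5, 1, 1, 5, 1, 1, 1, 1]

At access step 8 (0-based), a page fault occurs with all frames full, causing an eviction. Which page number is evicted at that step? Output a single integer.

Step 0: ref 1 -> FAULT, frames=[1,-,-]
Step 1: ref 1 -> HIT, frames=[1,-,-]
Step 2: ref 3 -> FAULT, frames=[1,3,-]
Step 3: ref 1 -> HIT, frames=[1,3,-]
Step 4: ref 2 -> FAULT, frames=[1,3,2]
Step 5: ref 1 -> HIT, frames=[1,3,2]
Step 6: ref 6 -> FAULT, evict 1, frames=[6,3,2]
Step 7: ref 1 -> FAULT, evict 3, frames=[6,1,2]
Step 8: ref 5 -> FAULT, evict 2, frames=[6,1,5]
At step 8: evicted page 2

Answer: 2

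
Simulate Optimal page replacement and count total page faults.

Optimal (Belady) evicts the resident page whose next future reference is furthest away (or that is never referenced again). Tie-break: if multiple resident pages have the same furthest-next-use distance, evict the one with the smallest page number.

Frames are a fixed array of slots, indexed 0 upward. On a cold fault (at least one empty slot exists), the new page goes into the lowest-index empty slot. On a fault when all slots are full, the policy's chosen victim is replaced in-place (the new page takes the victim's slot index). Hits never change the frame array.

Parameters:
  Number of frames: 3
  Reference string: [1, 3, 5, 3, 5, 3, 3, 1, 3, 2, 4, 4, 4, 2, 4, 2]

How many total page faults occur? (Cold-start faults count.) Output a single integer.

Step 0: ref 1 → FAULT, frames=[1,-,-]
Step 1: ref 3 → FAULT, frames=[1,3,-]
Step 2: ref 5 → FAULT, frames=[1,3,5]
Step 3: ref 3 → HIT, frames=[1,3,5]
Step 4: ref 5 → HIT, frames=[1,3,5]
Step 5: ref 3 → HIT, frames=[1,3,5]
Step 6: ref 3 → HIT, frames=[1,3,5]
Step 7: ref 1 → HIT, frames=[1,3,5]
Step 8: ref 3 → HIT, frames=[1,3,5]
Step 9: ref 2 → FAULT (evict 1), frames=[2,3,5]
Step 10: ref 4 → FAULT (evict 3), frames=[2,4,5]
Step 11: ref 4 → HIT, frames=[2,4,5]
Step 12: ref 4 → HIT, frames=[2,4,5]
Step 13: ref 2 → HIT, frames=[2,4,5]
Step 14: ref 4 → HIT, frames=[2,4,5]
Step 15: ref 2 → HIT, frames=[2,4,5]
Total faults: 5

Answer: 5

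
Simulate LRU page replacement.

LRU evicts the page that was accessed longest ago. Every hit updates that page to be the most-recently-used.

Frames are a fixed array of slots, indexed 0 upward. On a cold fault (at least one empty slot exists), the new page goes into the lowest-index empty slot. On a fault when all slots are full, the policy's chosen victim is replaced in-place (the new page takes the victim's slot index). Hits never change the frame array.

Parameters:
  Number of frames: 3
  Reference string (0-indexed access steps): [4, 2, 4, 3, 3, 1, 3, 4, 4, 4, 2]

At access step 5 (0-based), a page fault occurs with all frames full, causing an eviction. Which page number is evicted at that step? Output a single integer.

Answer: 2

Derivation:
Step 0: ref 4 -> FAULT, frames=[4,-,-]
Step 1: ref 2 -> FAULT, frames=[4,2,-]
Step 2: ref 4 -> HIT, frames=[4,2,-]
Step 3: ref 3 -> FAULT, frames=[4,2,3]
Step 4: ref 3 -> HIT, frames=[4,2,3]
Step 5: ref 1 -> FAULT, evict 2, frames=[4,1,3]
At step 5: evicted page 2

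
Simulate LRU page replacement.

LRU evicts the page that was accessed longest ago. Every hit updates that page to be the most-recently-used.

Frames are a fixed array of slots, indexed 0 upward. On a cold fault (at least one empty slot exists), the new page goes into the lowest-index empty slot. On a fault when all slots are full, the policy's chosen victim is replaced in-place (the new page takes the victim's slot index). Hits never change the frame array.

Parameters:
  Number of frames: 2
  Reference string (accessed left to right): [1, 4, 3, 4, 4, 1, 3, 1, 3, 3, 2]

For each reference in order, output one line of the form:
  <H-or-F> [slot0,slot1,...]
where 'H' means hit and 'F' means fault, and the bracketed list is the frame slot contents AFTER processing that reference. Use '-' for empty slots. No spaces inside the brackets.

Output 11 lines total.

F [1,-]
F [1,4]
F [3,4]
H [3,4]
H [3,4]
F [1,4]
F [1,3]
H [1,3]
H [1,3]
H [1,3]
F [2,3]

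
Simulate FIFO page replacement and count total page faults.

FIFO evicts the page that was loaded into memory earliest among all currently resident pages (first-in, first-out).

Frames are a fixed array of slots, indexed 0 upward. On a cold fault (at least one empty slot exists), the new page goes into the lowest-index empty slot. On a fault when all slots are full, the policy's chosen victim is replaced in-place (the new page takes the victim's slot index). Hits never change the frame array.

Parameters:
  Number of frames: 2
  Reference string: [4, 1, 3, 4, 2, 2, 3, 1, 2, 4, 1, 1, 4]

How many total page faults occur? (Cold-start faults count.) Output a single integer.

Step 0: ref 4 → FAULT, frames=[4,-]
Step 1: ref 1 → FAULT, frames=[4,1]
Step 2: ref 3 → FAULT (evict 4), frames=[3,1]
Step 3: ref 4 → FAULT (evict 1), frames=[3,4]
Step 4: ref 2 → FAULT (evict 3), frames=[2,4]
Step 5: ref 2 → HIT, frames=[2,4]
Step 6: ref 3 → FAULT (evict 4), frames=[2,3]
Step 7: ref 1 → FAULT (evict 2), frames=[1,3]
Step 8: ref 2 → FAULT (evict 3), frames=[1,2]
Step 9: ref 4 → FAULT (evict 1), frames=[4,2]
Step 10: ref 1 → FAULT (evict 2), frames=[4,1]
Step 11: ref 1 → HIT, frames=[4,1]
Step 12: ref 4 → HIT, frames=[4,1]
Total faults: 10

Answer: 10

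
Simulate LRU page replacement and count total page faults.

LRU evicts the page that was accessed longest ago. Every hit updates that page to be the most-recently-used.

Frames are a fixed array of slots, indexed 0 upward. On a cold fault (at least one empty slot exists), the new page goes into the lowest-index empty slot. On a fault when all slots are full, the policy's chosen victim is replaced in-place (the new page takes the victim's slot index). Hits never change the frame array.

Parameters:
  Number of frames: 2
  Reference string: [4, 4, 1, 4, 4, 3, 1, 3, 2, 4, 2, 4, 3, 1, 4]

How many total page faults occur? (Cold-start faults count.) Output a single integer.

Step 0: ref 4 → FAULT, frames=[4,-]
Step 1: ref 4 → HIT, frames=[4,-]
Step 2: ref 1 → FAULT, frames=[4,1]
Step 3: ref 4 → HIT, frames=[4,1]
Step 4: ref 4 → HIT, frames=[4,1]
Step 5: ref 3 → FAULT (evict 1), frames=[4,3]
Step 6: ref 1 → FAULT (evict 4), frames=[1,3]
Step 7: ref 3 → HIT, frames=[1,3]
Step 8: ref 2 → FAULT (evict 1), frames=[2,3]
Step 9: ref 4 → FAULT (evict 3), frames=[2,4]
Step 10: ref 2 → HIT, frames=[2,4]
Step 11: ref 4 → HIT, frames=[2,4]
Step 12: ref 3 → FAULT (evict 2), frames=[3,4]
Step 13: ref 1 → FAULT (evict 4), frames=[3,1]
Step 14: ref 4 → FAULT (evict 3), frames=[4,1]
Total faults: 9

Answer: 9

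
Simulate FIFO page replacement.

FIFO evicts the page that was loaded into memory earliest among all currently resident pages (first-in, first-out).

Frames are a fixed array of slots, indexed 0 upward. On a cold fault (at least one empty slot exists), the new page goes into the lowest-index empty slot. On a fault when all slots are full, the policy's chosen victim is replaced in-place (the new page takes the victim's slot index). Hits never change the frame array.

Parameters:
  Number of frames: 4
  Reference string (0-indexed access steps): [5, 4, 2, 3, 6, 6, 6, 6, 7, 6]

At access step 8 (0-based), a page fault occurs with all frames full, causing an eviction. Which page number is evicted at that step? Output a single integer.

Step 0: ref 5 -> FAULT, frames=[5,-,-,-]
Step 1: ref 4 -> FAULT, frames=[5,4,-,-]
Step 2: ref 2 -> FAULT, frames=[5,4,2,-]
Step 3: ref 3 -> FAULT, frames=[5,4,2,3]
Step 4: ref 6 -> FAULT, evict 5, frames=[6,4,2,3]
Step 5: ref 6 -> HIT, frames=[6,4,2,3]
Step 6: ref 6 -> HIT, frames=[6,4,2,3]
Step 7: ref 6 -> HIT, frames=[6,4,2,3]
Step 8: ref 7 -> FAULT, evict 4, frames=[6,7,2,3]
At step 8: evicted page 4

Answer: 4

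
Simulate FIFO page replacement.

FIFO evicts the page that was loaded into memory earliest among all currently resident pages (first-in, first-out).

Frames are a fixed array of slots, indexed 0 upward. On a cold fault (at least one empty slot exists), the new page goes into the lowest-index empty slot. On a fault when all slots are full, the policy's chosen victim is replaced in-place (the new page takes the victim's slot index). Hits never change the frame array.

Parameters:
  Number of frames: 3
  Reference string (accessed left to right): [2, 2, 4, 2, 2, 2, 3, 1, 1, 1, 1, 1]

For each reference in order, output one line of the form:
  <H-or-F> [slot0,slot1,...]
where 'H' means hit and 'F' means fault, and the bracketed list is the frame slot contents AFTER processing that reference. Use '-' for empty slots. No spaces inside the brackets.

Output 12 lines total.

F [2,-,-]
H [2,-,-]
F [2,4,-]
H [2,4,-]
H [2,4,-]
H [2,4,-]
F [2,4,3]
F [1,4,3]
H [1,4,3]
H [1,4,3]
H [1,4,3]
H [1,4,3]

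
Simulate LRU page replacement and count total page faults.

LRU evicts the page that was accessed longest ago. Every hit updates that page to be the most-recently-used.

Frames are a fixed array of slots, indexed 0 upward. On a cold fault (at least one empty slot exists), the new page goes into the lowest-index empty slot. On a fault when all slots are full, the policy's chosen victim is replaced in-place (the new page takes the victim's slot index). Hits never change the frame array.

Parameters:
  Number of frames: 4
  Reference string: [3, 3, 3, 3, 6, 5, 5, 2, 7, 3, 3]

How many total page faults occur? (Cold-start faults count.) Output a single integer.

Answer: 6

Derivation:
Step 0: ref 3 → FAULT, frames=[3,-,-,-]
Step 1: ref 3 → HIT, frames=[3,-,-,-]
Step 2: ref 3 → HIT, frames=[3,-,-,-]
Step 3: ref 3 → HIT, frames=[3,-,-,-]
Step 4: ref 6 → FAULT, frames=[3,6,-,-]
Step 5: ref 5 → FAULT, frames=[3,6,5,-]
Step 6: ref 5 → HIT, frames=[3,6,5,-]
Step 7: ref 2 → FAULT, frames=[3,6,5,2]
Step 8: ref 7 → FAULT (evict 3), frames=[7,6,5,2]
Step 9: ref 3 → FAULT (evict 6), frames=[7,3,5,2]
Step 10: ref 3 → HIT, frames=[7,3,5,2]
Total faults: 6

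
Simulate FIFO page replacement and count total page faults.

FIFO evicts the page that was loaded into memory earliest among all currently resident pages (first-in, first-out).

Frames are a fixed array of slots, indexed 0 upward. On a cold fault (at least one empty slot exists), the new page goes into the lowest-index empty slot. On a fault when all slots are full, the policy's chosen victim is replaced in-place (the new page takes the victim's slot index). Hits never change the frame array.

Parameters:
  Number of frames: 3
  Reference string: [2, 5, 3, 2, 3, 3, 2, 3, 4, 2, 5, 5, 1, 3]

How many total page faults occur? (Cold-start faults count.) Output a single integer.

Step 0: ref 2 → FAULT, frames=[2,-,-]
Step 1: ref 5 → FAULT, frames=[2,5,-]
Step 2: ref 3 → FAULT, frames=[2,5,3]
Step 3: ref 2 → HIT, frames=[2,5,3]
Step 4: ref 3 → HIT, frames=[2,5,3]
Step 5: ref 3 → HIT, frames=[2,5,3]
Step 6: ref 2 → HIT, frames=[2,5,3]
Step 7: ref 3 → HIT, frames=[2,5,3]
Step 8: ref 4 → FAULT (evict 2), frames=[4,5,3]
Step 9: ref 2 → FAULT (evict 5), frames=[4,2,3]
Step 10: ref 5 → FAULT (evict 3), frames=[4,2,5]
Step 11: ref 5 → HIT, frames=[4,2,5]
Step 12: ref 1 → FAULT (evict 4), frames=[1,2,5]
Step 13: ref 3 → FAULT (evict 2), frames=[1,3,5]
Total faults: 8

Answer: 8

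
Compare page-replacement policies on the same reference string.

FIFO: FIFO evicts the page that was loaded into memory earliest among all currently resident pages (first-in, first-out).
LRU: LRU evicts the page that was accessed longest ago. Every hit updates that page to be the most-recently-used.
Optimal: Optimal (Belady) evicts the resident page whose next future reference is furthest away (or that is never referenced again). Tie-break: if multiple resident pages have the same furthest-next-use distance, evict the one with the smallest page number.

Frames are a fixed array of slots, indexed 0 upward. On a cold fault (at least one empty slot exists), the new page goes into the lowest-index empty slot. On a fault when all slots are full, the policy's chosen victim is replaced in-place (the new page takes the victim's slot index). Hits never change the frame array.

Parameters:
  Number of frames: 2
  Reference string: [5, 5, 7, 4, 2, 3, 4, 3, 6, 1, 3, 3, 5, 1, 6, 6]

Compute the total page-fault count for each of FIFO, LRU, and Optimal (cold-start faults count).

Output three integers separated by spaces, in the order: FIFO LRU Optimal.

Answer: 12 12 9

Derivation:
--- FIFO ---
  step 0: ref 5 -> FAULT, frames=[5,-] (faults so far: 1)
  step 1: ref 5 -> HIT, frames=[5,-] (faults so far: 1)
  step 2: ref 7 -> FAULT, frames=[5,7] (faults so far: 2)
  step 3: ref 4 -> FAULT, evict 5, frames=[4,7] (faults so far: 3)
  step 4: ref 2 -> FAULT, evict 7, frames=[4,2] (faults so far: 4)
  step 5: ref 3 -> FAULT, evict 4, frames=[3,2] (faults so far: 5)
  step 6: ref 4 -> FAULT, evict 2, frames=[3,4] (faults so far: 6)
  step 7: ref 3 -> HIT, frames=[3,4] (faults so far: 6)
  step 8: ref 6 -> FAULT, evict 3, frames=[6,4] (faults so far: 7)
  step 9: ref 1 -> FAULT, evict 4, frames=[6,1] (faults so far: 8)
  step 10: ref 3 -> FAULT, evict 6, frames=[3,1] (faults so far: 9)
  step 11: ref 3 -> HIT, frames=[3,1] (faults so far: 9)
  step 12: ref 5 -> FAULT, evict 1, frames=[3,5] (faults so far: 10)
  step 13: ref 1 -> FAULT, evict 3, frames=[1,5] (faults so far: 11)
  step 14: ref 6 -> FAULT, evict 5, frames=[1,6] (faults so far: 12)
  step 15: ref 6 -> HIT, frames=[1,6] (faults so far: 12)
  FIFO total faults: 12
--- LRU ---
  step 0: ref 5 -> FAULT, frames=[5,-] (faults so far: 1)
  step 1: ref 5 -> HIT, frames=[5,-] (faults so far: 1)
  step 2: ref 7 -> FAULT, frames=[5,7] (faults so far: 2)
  step 3: ref 4 -> FAULT, evict 5, frames=[4,7] (faults so far: 3)
  step 4: ref 2 -> FAULT, evict 7, frames=[4,2] (faults so far: 4)
  step 5: ref 3 -> FAULT, evict 4, frames=[3,2] (faults so far: 5)
  step 6: ref 4 -> FAULT, evict 2, frames=[3,4] (faults so far: 6)
  step 7: ref 3 -> HIT, frames=[3,4] (faults so far: 6)
  step 8: ref 6 -> FAULT, evict 4, frames=[3,6] (faults so far: 7)
  step 9: ref 1 -> FAULT, evict 3, frames=[1,6] (faults so far: 8)
  step 10: ref 3 -> FAULT, evict 6, frames=[1,3] (faults so far: 9)
  step 11: ref 3 -> HIT, frames=[1,3] (faults so far: 9)
  step 12: ref 5 -> FAULT, evict 1, frames=[5,3] (faults so far: 10)
  step 13: ref 1 -> FAULT, evict 3, frames=[5,1] (faults so far: 11)
  step 14: ref 6 -> FAULT, evict 5, frames=[6,1] (faults so far: 12)
  step 15: ref 6 -> HIT, frames=[6,1] (faults so far: 12)
  LRU total faults: 12
--- Optimal ---
  step 0: ref 5 -> FAULT, frames=[5,-] (faults so far: 1)
  step 1: ref 5 -> HIT, frames=[5,-] (faults so far: 1)
  step 2: ref 7 -> FAULT, frames=[5,7] (faults so far: 2)
  step 3: ref 4 -> FAULT, evict 7, frames=[5,4] (faults so far: 3)
  step 4: ref 2 -> FAULT, evict 5, frames=[2,4] (faults so far: 4)
  step 5: ref 3 -> FAULT, evict 2, frames=[3,4] (faults so far: 5)
  step 6: ref 4 -> HIT, frames=[3,4] (faults so far: 5)
  step 7: ref 3 -> HIT, frames=[3,4] (faults so far: 5)
  step 8: ref 6 -> FAULT, evict 4, frames=[3,6] (faults so far: 6)
  step 9: ref 1 -> FAULT, evict 6, frames=[3,1] (faults so far: 7)
  step 10: ref 3 -> HIT, frames=[3,1] (faults so far: 7)
  step 11: ref 3 -> HIT, frames=[3,1] (faults so far: 7)
  step 12: ref 5 -> FAULT, evict 3, frames=[5,1] (faults so far: 8)
  step 13: ref 1 -> HIT, frames=[5,1] (faults so far: 8)
  step 14: ref 6 -> FAULT, evict 1, frames=[5,6] (faults so far: 9)
  step 15: ref 6 -> HIT, frames=[5,6] (faults so far: 9)
  Optimal total faults: 9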